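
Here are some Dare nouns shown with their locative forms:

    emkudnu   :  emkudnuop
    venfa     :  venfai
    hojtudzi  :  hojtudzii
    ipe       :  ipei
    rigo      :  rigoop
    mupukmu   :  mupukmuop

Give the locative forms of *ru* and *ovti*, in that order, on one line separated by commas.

ruop, ovtii

The pattern is rounding harmony: -op when the last vowel of the stem is a rounded vowel (*emkudnu*, *rigo*, *mupukmu*); -i when the last vowel of the stem is an unrounded vowel (*venfa*, *hojtudzi*, *ipe*).
*ru* — last vowel /u/ (a rounded vowel) → -op → *ruop*.
The last vowel of *ovti* is /i/, which is an unrounded vowel, so the suffix is -i, giving *ovtii*.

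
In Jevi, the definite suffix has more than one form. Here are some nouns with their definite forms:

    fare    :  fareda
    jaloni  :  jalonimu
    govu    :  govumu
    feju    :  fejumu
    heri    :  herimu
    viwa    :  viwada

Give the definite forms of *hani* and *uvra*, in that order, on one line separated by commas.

Looking at the last vowel of each stem: -mu when the last vowel of the stem is a high vowel (*jaloni*, *govu*, *feju*, *heri*); -da when the last vowel of the stem is a non-high vowel (*fare*, *viwa*).
*hani* — last vowel /i/ (a high vowel) → -mu → *hanimu*.
*uvra*: last vowel = /a/, a non-high vowel → -da → *uvrada*.

hanimu, uvrada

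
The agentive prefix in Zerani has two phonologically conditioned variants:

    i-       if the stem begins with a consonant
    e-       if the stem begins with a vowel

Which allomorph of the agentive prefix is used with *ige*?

Since the first sound of *ige* is /i/ (a vowel), it takes e-.

e-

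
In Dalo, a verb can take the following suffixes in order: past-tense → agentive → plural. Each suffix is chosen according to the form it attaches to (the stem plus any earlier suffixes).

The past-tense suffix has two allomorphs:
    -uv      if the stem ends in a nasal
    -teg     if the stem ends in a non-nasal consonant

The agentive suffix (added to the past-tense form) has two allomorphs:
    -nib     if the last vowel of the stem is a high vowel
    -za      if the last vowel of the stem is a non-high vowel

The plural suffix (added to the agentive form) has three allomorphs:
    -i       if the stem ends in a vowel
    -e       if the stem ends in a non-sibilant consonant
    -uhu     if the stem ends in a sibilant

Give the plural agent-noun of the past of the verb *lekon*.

lekonuvnibe

Since the final consonant of *lekon* is /n/ (a nasal), it takes -uv, giving *lekonuv*.
The last vowel of the past-tense form *lekonuv* is /u/, which is a high vowel, so the agentive suffix is -nib, giving *lekonuvnib*.
Since the final sound of the agentive form *lekonuvnib* is /b/ (a non-sibilant consonant), it takes -e, giving *lekonuvnibe*.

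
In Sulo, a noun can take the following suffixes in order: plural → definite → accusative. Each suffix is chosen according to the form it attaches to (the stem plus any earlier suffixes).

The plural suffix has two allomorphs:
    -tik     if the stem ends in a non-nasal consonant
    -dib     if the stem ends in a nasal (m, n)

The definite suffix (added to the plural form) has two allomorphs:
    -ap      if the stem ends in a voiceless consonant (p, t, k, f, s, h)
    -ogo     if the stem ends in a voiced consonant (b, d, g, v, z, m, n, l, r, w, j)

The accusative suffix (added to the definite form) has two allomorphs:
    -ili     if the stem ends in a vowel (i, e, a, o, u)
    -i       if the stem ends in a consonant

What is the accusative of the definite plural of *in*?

*in* — final consonant /n/ (a nasal) → -dib → *indib*.
The plural form *indib* — final consonant /b/ (voiced) → -ogo → *indibogo*.
Since the final sound of the definite form *indibogo* is /o/ (a vowel), it takes -ili, giving *indibogoili*.

indibogoili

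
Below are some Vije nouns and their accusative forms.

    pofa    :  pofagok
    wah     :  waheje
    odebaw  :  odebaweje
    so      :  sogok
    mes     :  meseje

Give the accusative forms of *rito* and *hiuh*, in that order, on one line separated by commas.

The pattern is consonant vs. vowel: -eje when the stem ends in a consonant (*wah*, *odebaw*, *mes*); -gok when the stem ends in a vowel (*pofa*, *so*).
The final sound of *rito* is /o/, which is a vowel, so the suffix is -gok, giving *ritogok*.
Since the final sound of *hiuh* is /h/ (a consonant), it takes -eje, giving *hiuheje*.

ritogok, hiuheje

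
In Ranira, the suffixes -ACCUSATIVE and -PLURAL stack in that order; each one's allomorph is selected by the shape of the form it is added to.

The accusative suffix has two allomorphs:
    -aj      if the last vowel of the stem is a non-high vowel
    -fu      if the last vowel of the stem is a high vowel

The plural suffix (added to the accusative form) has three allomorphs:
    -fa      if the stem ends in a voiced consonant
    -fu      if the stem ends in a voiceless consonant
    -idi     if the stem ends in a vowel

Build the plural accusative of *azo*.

The last vowel of *azo* is /o/, which is a non-high vowel, so the accusative suffix is -aj, giving *azoaj*.
The accusative form *azoaj*: final sound = /j/, a voiced consonant → -fa → *azoajfa*.

azoajfa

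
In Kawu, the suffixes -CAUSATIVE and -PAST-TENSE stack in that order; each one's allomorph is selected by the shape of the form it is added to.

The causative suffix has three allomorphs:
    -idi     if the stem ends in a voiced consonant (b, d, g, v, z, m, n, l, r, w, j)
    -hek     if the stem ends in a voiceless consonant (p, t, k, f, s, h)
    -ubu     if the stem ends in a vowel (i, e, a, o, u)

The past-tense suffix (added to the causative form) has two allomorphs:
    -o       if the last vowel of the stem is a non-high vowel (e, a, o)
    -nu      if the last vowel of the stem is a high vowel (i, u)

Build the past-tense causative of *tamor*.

tamoridinu

*tamor* — final sound /r/ (a voiced consonant) → -idi → *tamoridi*.
The last vowel of the causative form *tamoridi* is /i/, which is a high vowel, so the past-tense suffix is -nu, giving *tamoridinu*.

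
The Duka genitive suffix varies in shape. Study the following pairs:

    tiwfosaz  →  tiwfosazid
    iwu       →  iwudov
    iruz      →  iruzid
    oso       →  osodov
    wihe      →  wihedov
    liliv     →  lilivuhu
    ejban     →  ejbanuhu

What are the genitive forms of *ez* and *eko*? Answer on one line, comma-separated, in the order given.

ezid, ekodov

The alternation tracks the final sound of the stem — -id when the stem ends in a sibilant (*tiwfosaz*, *iruz*); -uhu when the stem ends in a non-sibilant consonant (*liliv*, *ejban*); -dov when the stem ends in a vowel (*iwu*, *oso*, *wihe*).
The final sound of *ez* is /z/, which is a sibilant, so the suffix is -id, giving *ezid*.
Since the final sound of *eko* is /o/ (a vowel), it takes -dov, giving *ekodov*.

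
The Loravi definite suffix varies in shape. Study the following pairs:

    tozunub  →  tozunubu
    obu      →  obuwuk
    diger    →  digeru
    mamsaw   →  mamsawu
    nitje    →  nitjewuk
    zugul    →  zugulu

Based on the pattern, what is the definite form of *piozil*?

Looking at the final sound of each stem: -u when the stem ends in a consonant (*tozunub*, *diger*, *mamsaw*, *zugul*); -wuk when the stem ends in a vowel (*obu*, *nitje*).
Since the final sound of *piozil* is /l/ (a consonant), it takes -u, giving *piozilu*.

piozilu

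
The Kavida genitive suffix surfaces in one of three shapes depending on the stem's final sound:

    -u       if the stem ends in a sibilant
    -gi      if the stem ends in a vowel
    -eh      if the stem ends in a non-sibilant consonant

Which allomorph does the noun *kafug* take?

-eh

*kafug*: final sound = /g/, a non-sibilant consonant → -eh.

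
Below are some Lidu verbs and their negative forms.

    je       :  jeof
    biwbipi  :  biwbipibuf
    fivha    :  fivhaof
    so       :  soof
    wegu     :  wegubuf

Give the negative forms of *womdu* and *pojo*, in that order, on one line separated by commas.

The suffix is conditioned by the last vowel: -buf when the last vowel of the stem is a high vowel (*biwbipi*, *wegu*); -of when the last vowel of the stem is a non-high vowel (*je*, *fivha*, *so*).
Since the last vowel of *womdu* is /u/ (a high vowel), it takes -buf, giving *womdubuf*.
*pojo* — last vowel /o/ (a non-high vowel) → -of → *pojoof*.

womdubuf, pojoof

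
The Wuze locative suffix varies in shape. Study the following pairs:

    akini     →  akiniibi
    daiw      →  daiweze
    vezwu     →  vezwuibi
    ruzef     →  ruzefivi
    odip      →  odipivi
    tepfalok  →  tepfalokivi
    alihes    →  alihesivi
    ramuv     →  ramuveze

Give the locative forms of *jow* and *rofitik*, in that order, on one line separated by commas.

The pattern is voicing of the final sound: -ivi when the stem ends in a voiceless consonant (*ruzef*, *odip*, *tepfalok*, *alihes*); -eze when the stem ends in a voiced consonant (*daiw*, *ramuv*); -ibi when the stem ends in a vowel (*akini*, *vezwu*).
Since the final sound of *jow* is /w/ (a voiced consonant), it takes -eze, giving *joweze*.
*rofitik* — final sound /k/ (a voiceless consonant) → -ivi → *rofitikivi*.

joweze, rofitikivi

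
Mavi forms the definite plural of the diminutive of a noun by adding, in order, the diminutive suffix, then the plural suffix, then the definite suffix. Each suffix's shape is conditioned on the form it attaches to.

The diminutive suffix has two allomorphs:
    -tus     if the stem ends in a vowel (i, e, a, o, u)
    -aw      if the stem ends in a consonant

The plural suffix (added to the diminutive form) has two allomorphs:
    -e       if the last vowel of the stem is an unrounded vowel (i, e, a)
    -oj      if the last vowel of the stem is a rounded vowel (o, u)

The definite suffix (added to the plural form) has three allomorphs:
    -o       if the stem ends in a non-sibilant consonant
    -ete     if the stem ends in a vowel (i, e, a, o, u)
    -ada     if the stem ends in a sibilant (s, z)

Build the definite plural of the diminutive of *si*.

situsojo

Since the final sound of *si* is /i/ (a vowel), it takes -tus, giving *situs*.
The diminutive form *situs*: last vowel = /u/, a rounded vowel → -oj → *situsoj*.
The plural form *situsoj* — final sound /j/ (a non-sibilant consonant) → -o → *situsojo*.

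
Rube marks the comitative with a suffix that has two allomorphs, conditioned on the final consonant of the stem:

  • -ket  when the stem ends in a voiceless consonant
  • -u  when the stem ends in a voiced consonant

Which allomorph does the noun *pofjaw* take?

-u

*pofjaw* — final consonant /w/ (voiced) → -u.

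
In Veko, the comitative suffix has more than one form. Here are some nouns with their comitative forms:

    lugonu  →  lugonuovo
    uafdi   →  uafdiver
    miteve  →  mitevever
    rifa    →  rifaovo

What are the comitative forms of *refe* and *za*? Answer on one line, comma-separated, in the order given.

Looking at the last vowel of each stem: -ver when the last vowel of the stem is a front vowel (*uafdi*, *miteve*); -ovo when the last vowel of the stem is a back vowel (*lugonu*, *rifa*).
Since the last vowel of *refe* is /e/ (a front vowel), it takes -ver, giving *refever*.
The last vowel of *za* is /a/, which is a back vowel, so the suffix is -ovo, giving *zaovo*.

refever, zaovo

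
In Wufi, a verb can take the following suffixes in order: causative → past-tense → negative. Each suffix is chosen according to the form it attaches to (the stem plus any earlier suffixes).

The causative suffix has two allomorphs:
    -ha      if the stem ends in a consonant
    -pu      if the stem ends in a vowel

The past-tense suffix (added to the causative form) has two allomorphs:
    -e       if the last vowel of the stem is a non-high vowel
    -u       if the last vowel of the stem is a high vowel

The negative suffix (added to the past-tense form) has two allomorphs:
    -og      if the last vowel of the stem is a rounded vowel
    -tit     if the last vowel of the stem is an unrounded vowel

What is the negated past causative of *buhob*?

The final sound of *buhob* is /b/, which is a consonant, so the causative suffix is -ha, giving *buhobha*.
Since the last vowel of the causative form *buhobha* is /a/ (a non-high vowel), it takes -e, giving *buhobhae*.
Since the last vowel of the past-tense form *buhobhae* is /e/ (an unrounded vowel), it takes -tit, giving *buhobhaetit*.

buhobhaetit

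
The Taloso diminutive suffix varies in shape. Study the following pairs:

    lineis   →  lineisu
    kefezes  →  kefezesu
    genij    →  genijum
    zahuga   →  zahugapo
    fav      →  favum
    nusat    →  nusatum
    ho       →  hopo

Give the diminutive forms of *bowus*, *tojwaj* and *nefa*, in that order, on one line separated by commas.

bowusu, tojwajum, nefapo

The pattern is sibilance of the final sound: -u when the stem ends in a sibilant (*lineis*, *kefezes*); -um when the stem ends in a non-sibilant consonant (*genij*, *fav*, *nusat*); -po when the stem ends in a vowel (*zahuga*, *ho*).
*bowus*: final sound = /s/, a sibilant → -u → *bowusu*.
*tojwaj* — final sound /j/ (a non-sibilant consonant) → -um → *tojwajum*.
The final sound of *nefa* is /a/, which is a vowel, so the suffix is -po, giving *nefapo*.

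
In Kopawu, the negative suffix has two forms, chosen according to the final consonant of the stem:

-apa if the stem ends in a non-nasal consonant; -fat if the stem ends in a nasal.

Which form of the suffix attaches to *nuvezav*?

-apa

The final consonant of *nuvezav* is /v/, which is non-nasal, so the suffix is -apa.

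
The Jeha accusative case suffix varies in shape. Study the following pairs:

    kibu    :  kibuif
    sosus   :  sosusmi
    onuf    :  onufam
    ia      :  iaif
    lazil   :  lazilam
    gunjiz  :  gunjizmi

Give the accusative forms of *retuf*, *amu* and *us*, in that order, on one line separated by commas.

The alternation tracks the final sound of the stem — -mi when the stem ends in a sibilant (*sosus*, *gunjiz*); -am when the stem ends in a non-sibilant consonant (*onuf*, *lazil*); -if when the stem ends in a vowel (*kibu*, *ia*).
The final sound of *retuf* is /f/, which is a non-sibilant consonant, so the suffix is -am, giving *retufam*.
*amu*: final sound = /u/, a vowel → -if → *amuif*.
The final sound of *us* is /s/, which is a sibilant, so the suffix is -mi, giving *usmi*.

retufam, amuif, usmi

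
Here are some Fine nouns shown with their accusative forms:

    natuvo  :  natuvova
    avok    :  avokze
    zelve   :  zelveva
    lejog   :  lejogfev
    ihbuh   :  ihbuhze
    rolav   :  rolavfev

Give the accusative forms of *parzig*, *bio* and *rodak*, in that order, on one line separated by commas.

The alternation tracks the final sound of the stem — -ze when the stem ends in a voiceless consonant (*avok*, *ihbuh*); -fev when the stem ends in a voiced consonant (*lejog*, *rolav*); -va when the stem ends in a vowel (*natuvo*, *zelve*).
Since the final sound of *parzig* is /g/ (a voiced consonant), it takes -fev, giving *parzigfev*.
*bio*: final sound = /o/, a vowel → -va → *biova*.
*rodak* — final sound /k/ (a voiceless consonant) → -ze → *rodakze*.

parzigfev, biova, rodakze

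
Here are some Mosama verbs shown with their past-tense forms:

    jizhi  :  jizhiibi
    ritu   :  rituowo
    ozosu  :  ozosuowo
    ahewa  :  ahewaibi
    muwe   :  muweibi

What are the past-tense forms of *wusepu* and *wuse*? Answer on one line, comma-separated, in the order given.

Looking at the last vowel of each stem: -owo when the last vowel of the stem is a rounded vowel (*ritu*, *ozosu*); -ibi when the last vowel of the stem is an unrounded vowel (*jizhi*, *ahewa*, *muwe*).
Since the last vowel of *wusepu* is /u/ (a rounded vowel), it takes -owo, giving *wusepuowo*.
The last vowel of *wuse* is /e/, which is an unrounded vowel, so the suffix is -ibi, giving *wuseibi*.

wusepuowo, wuseibi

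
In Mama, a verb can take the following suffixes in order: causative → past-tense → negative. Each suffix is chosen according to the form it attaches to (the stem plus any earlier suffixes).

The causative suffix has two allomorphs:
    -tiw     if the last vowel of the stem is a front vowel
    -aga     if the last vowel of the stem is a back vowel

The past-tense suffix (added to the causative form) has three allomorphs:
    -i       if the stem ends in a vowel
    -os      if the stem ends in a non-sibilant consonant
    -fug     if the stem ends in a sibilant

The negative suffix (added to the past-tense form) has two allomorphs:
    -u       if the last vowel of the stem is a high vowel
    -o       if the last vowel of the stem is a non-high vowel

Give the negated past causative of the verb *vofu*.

vofuagaiu

*vofu* — last vowel /u/ (a back vowel) → -aga → *vofuaga*.
The causative form *vofuaga*: final sound = /a/, a vowel → -i → *vofuagai*.
Since the last vowel of the past-tense form *vofuagai* is /i/ (a high vowel), it takes -u, giving *vofuagaiu*.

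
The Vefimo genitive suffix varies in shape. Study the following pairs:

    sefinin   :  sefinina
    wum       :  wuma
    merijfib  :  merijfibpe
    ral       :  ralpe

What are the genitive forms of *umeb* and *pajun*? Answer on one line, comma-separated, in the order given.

umebpe, pajuna

Looking at the final consonant of each stem: -a when the stem ends in a nasal (*sefinin*, *wum*); -pe when the stem ends in a non-nasal consonant (*merijfib*, *ral*).
*umeb*: final consonant = /b/, non-nasal → -pe → *umebpe*.
Since the final consonant of *pajun* is /n/ (a nasal), it takes -a, giving *pajuna*.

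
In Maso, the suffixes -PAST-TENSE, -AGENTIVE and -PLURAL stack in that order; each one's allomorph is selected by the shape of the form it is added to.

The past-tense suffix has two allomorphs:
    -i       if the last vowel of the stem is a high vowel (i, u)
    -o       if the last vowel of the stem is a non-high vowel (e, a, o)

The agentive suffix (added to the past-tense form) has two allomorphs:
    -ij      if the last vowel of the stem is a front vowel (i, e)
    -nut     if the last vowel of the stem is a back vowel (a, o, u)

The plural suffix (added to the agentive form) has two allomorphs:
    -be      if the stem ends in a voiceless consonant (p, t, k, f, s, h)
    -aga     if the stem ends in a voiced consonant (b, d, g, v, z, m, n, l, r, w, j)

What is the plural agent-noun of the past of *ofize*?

ofizeonutbe

The last vowel of *ofize* is /e/, which is a non-high vowel, so the past-tense suffix is -o, giving *ofizeo*.
Since the last vowel of the past-tense form *ofizeo* is /o/ (a back vowel), it takes -nut, giving *ofizeonut*.
Since the final consonant of the agentive form *ofizeonut* is /t/ (voiceless), it takes -be, giving *ofizeonutbe*.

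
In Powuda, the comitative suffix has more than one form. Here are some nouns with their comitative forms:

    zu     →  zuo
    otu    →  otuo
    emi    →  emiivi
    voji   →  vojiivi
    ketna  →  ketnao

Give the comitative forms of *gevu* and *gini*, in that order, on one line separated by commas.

gevuo, giniivi

The suffix is conditioned by the last vowel: -ivi when the last vowel of the stem is a front vowel (*emi*, *voji*); -o when the last vowel of the stem is a back vowel (*zu*, *otu*, *ketna*).
Since the last vowel of *gevu* is /u/ (a back vowel), it takes -o, giving *gevuo*.
Since the last vowel of *gini* is /i/ (a front vowel), it takes -ivi, giving *giniivi*.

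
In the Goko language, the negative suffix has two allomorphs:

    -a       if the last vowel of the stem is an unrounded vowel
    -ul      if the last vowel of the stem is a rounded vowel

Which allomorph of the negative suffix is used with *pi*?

-a

*pi* — last vowel /i/ (an unrounded vowel) → -a.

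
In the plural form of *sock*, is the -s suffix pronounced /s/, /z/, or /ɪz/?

The stem *sock* ends in a voiceless non-sibilant consonant.
The plural suffix surfaces as /ɪz/ after sibilants, /s/ after other voiceless consonants, and /z/ after other voiced sounds.
So the plural -s on *sock* is pronounced /s/.

/s/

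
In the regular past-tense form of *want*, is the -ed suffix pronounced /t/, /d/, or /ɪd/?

The stem *want* ends in /t/ or /d/.
The -ed suffix is realized as /ɪd/ after /t, d/; as /t/ after other voiceless consonants; and as /d/ after other voiced sounds.
So -ed on *want* is pronounced /ɪd/.

/ɪd/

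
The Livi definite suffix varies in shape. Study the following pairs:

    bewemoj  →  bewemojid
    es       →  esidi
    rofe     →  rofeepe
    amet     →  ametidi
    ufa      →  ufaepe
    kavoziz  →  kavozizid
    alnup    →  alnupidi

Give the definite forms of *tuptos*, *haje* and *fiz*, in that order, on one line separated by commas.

tuptosidi, hajeepe, fizid

The pattern is voicing of the final sound: -idi when the stem ends in a voiceless consonant (*es*, *amet*, *alnup*); -id when the stem ends in a voiced consonant (*bewemoj*, *kavoziz*); -epe when the stem ends in a vowel (*rofe*, *ufa*).
*tuptos* — final sound /s/ (a voiceless consonant) → -idi → *tuptosidi*.
*haje* — final sound /e/ (a vowel) → -epe → *hajeepe*.
*fiz*: final sound = /z/, a voiced consonant → -id → *fizid*.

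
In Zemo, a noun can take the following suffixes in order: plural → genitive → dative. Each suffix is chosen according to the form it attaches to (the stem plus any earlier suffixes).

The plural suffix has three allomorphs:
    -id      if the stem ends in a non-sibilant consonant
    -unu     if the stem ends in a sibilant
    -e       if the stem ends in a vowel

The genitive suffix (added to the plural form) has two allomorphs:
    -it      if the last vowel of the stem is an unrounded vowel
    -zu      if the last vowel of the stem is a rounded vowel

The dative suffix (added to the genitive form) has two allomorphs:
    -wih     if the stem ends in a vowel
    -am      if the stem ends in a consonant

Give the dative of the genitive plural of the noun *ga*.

gaeitam

The final sound of *ga* is /a/, which is a vowel, so the plural suffix is -e, giving *gae*.
Since the last vowel of the plural form *gae* is /e/ (an unrounded vowel), it takes -it, giving *gaeit*.
The final sound of the genitive form *gaeit* is /t/, which is a consonant, so the dative suffix is -am, giving *gaeitam*.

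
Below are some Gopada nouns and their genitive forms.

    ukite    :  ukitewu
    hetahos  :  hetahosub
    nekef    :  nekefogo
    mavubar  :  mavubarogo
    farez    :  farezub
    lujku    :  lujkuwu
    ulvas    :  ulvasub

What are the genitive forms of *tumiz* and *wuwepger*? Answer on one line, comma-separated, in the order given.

tumizub, wuwepgerogo

The pattern is sibilance of the final sound: -ub when the stem ends in a sibilant (*hetahos*, *farez*, *ulvas*); -ogo when the stem ends in a non-sibilant consonant (*nekef*, *mavubar*); -wu when the stem ends in a vowel (*ukite*, *lujku*).
*tumiz* — final sound /z/ (a sibilant) → -ub → *tumizub*.
*wuwepger* — final sound /r/ (a non-sibilant consonant) → -ogo → *wuwepgerogo*.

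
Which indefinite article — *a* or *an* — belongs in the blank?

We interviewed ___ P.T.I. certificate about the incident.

The indefinite article is chosen by the initial *sound* of the following word, not its spelling.
The initialism *P.T.I.* is read letter by letter; the first letter, P, is pronounced /piː/, which begins with a consonant sound.
So the article is *a*: We interviewed a P.T.I. certificate about the incident.

a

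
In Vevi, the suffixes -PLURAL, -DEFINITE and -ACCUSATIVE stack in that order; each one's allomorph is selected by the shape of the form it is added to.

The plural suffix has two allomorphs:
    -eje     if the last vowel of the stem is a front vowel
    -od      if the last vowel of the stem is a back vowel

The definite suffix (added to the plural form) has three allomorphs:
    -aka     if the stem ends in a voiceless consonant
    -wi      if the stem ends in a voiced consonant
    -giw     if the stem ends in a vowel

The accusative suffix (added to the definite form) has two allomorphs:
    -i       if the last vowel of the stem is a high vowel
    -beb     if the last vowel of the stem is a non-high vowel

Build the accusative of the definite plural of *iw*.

iwejegiwi

The last vowel of *iw* is /i/, which is a front vowel, so the plural suffix is -eje, giving *iweje*.
Since the final sound of the plural form *iweje* is /e/ (a vowel), it takes -giw, giving *iwejegiw*.
The last vowel of the definite form *iwejegiw* is /i/, which is a high vowel, so the accusative suffix is -i, giving *iwejegiwi*.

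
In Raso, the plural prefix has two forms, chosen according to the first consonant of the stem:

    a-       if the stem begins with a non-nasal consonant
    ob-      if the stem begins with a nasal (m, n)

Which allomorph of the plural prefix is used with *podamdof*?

The first consonant of *podamdof* is /p/, which is non-nasal, so the prefix is a-.

a-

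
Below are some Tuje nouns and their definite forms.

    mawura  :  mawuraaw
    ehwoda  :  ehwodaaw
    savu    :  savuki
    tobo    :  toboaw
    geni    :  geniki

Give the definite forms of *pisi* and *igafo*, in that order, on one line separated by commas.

The pattern is height harmony: -ki when the last vowel of the stem is a high vowel (*savu*, *geni*); -aw when the last vowel of the stem is a non-high vowel (*mawura*, *ehwoda*, *tobo*).
The last vowel of *pisi* is /i/, which is a high vowel, so the suffix is -ki, giving *pisiki*.
*igafo* — last vowel /o/ (a non-high vowel) → -aw → *igafoaw*.

pisiki, igafoaw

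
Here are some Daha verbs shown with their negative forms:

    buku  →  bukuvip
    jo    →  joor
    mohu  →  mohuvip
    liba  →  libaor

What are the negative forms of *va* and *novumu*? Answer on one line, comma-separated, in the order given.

The alternation tracks the last vowel of the stem — -vip when the last vowel of the stem is a high vowel (*buku*, *mohu*); -or when the last vowel of the stem is a non-high vowel (*jo*, *liba*).
Since the last vowel of *va* is /a/ (a non-high vowel), it takes -or, giving *vaor*.
*novumu*: last vowel = /u/, a high vowel → -vip → *novumuvip*.

vaor, novumuvip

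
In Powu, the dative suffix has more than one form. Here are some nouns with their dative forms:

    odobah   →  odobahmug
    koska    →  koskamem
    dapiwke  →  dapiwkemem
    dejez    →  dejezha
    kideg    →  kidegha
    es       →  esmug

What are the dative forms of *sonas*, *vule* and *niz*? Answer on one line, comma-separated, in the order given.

sonasmug, vulemem, nizha

The pattern is voicing of the final sound: -mug when the stem ends in a voiceless consonant (*odobah*, *es*); -ha when the stem ends in a voiced consonant (*dejez*, *kideg*); -mem when the stem ends in a vowel (*koska*, *dapiwke*).
The final sound of *sonas* is /s/, which is a voiceless consonant, so the suffix is -mug, giving *sonasmug*.
Since the final sound of *vule* is /e/ (a vowel), it takes -mem, giving *vulemem*.
The final sound of *niz* is /z/, which is a voiced consonant, so the suffix is -ha, giving *nizha*.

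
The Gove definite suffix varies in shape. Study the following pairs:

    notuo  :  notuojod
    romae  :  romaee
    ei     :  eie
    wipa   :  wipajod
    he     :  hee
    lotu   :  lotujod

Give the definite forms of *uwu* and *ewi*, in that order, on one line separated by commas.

The suffix is conditioned by the last vowel: -e when the last vowel of the stem is a front vowel (*romae*, *ei*, *he*); -jod when the last vowel of the stem is a back vowel (*notuo*, *wipa*, *lotu*).
*uwu*: last vowel = /u/, a back vowel → -jod → *uwujod*.
Since the last vowel of *ewi* is /i/ (a front vowel), it takes -e, giving *ewie*.

uwujod, ewie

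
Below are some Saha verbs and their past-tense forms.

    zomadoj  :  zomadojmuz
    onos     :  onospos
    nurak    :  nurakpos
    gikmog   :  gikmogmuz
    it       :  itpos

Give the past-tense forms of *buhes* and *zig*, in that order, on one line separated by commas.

buhespos, zigmuz

The alternation tracks the final consonant of the stem — -pos when the stem ends in a voiceless consonant (*onos*, *nurak*, *it*); -muz when the stem ends in a voiced consonant (*zomadoj*, *gikmog*).
Since the final consonant of *buhes* is /s/ (voiceless), it takes -pos, giving *buhespos*.
*zig* — final consonant /g/ (voiced) → -muz → *zigmuz*.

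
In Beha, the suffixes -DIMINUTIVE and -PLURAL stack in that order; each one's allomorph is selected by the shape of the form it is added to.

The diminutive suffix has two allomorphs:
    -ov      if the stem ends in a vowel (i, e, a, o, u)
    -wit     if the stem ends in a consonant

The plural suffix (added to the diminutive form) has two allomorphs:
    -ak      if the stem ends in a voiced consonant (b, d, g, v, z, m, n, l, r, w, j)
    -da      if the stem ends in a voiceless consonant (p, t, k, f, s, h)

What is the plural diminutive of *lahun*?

*lahun* — final sound /n/ (a consonant) → -wit → *lahunwit*.
The diminutive form *lahunwit*: final consonant = /t/, voiceless → -da → *lahunwitda*.

lahunwitda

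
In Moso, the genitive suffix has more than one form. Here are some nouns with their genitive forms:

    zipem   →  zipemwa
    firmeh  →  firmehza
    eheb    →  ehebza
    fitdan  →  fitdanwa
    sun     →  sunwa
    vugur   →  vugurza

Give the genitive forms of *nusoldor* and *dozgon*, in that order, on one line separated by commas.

The suffix is conditioned by the final consonant: -wa when the stem ends in a nasal (*zipem*, *fitdan*, *sun*); -za when the stem ends in a non-nasal consonant (*firmeh*, *eheb*, *vugur*).
Since the final consonant of *nusoldor* is /r/ (non-nasal), it takes -za, giving *nusoldorza*.
*dozgon* — final consonant /n/ (a nasal) → -wa → *dozgonwa*.

nusoldorza, dozgonwa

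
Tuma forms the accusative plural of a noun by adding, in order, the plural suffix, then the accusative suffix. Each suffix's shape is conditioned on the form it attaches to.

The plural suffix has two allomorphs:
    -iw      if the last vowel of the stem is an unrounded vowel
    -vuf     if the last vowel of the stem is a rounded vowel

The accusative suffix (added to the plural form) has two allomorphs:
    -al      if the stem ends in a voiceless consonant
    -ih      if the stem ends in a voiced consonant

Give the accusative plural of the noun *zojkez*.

The last vowel of *zojkez* is /e/, which is an unrounded vowel, so the plural suffix is -iw, giving *zojkeziw*.
The plural form *zojkeziw* — final consonant /w/ (voiced) → -ih → *zojkeziwih*.

zojkeziwih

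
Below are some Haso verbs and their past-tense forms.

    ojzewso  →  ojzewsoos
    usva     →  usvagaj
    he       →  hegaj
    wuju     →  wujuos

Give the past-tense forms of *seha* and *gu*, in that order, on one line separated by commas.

sehagaj, guos

Looking at the last vowel of each stem: -os when the last vowel of the stem is a rounded vowel (*ojzewso*, *wuju*); -gaj when the last vowel of the stem is an unrounded vowel (*usva*, *he*).
*seha* — last vowel /a/ (an unrounded vowel) → -gaj → *sehagaj*.
Since the last vowel of *gu* is /u/ (a rounded vowel), it takes -os, giving *guos*.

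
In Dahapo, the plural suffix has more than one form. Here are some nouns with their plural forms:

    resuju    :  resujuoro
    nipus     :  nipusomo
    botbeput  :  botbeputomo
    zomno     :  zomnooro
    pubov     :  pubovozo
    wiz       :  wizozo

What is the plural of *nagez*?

The suffix is conditioned by the final sound: -omo when the stem ends in a voiceless consonant (*nipus*, *botbeput*); -ozo when the stem ends in a voiced consonant (*pubov*, *wiz*); -oro when the stem ends in a vowel (*resuju*, *zomno*).
Since the final sound of *nagez* is /z/ (a voiced consonant), it takes -ozo, giving *nagezozo*.

nagezozo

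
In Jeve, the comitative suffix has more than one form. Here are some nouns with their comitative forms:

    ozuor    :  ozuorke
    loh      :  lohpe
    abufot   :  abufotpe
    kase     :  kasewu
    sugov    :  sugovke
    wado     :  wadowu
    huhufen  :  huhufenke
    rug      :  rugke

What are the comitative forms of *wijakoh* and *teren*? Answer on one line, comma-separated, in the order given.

wijakohpe, terenke

Looking at the final sound of each stem: -pe when the stem ends in a voiceless consonant (*loh*, *abufot*); -ke when the stem ends in a voiced consonant (*ozuor*, *sugov*, *huhufen*, *rug*); -wu when the stem ends in a vowel (*kase*, *wado*).
*wijakoh* — final sound /h/ (a voiceless consonant) → -pe → *wijakohpe*.
*teren*: final sound = /n/, a voiced consonant → -ke → *terenke*.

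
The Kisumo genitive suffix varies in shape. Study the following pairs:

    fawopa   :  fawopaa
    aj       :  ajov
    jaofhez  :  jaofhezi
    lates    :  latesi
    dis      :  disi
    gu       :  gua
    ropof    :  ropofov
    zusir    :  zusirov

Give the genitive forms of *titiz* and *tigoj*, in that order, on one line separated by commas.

titizi, tigojov

The suffix is conditioned by the final sound: -i when the stem ends in a sibilant (*jaofhez*, *lates*, *dis*); -ov when the stem ends in a non-sibilant consonant (*aj*, *ropof*, *zusir*); -a when the stem ends in a vowel (*fawopa*, *gu*).
The final sound of *titiz* is /z/, which is a sibilant, so the suffix is -i, giving *titizi*.
Since the final sound of *tigoj* is /j/ (a non-sibilant consonant), it takes -ov, giving *tigojov*.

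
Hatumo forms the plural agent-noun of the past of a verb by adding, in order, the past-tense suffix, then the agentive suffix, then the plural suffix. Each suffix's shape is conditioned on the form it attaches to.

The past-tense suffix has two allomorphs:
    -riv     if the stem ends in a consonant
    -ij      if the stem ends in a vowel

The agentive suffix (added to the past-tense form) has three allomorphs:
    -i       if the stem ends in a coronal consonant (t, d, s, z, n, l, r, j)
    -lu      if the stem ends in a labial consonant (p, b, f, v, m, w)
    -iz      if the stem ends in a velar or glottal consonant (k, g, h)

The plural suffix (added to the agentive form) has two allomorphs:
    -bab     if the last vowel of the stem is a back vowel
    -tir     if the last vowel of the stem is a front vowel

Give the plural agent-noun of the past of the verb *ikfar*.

Since the final sound of *ikfar* is /r/ (a consonant), it takes -riv, giving *ikfarriv*.
Since the final consonant of the past-tense form *ikfarriv* is /v/ (labial), it takes -lu, giving *ikfarrivlu*.
The agentive form *ikfarrivlu*: last vowel = /u/, a back vowel → -bab → *ikfarrivlubab*.

ikfarrivlubab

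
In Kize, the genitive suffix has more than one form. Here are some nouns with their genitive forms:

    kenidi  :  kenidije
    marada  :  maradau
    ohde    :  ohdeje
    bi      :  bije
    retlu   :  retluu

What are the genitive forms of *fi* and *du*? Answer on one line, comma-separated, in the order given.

fije, duu

The alternation tracks the last vowel of the stem — -je when the last vowel of the stem is a front vowel (*kenidi*, *ohde*, *bi*); -u when the last vowel of the stem is a back vowel (*marada*, *retlu*).
*fi*: last vowel = /i/, a front vowel → -je → *fije*.
Since the last vowel of *du* is /u/ (a back vowel), it takes -u, giving *duu*.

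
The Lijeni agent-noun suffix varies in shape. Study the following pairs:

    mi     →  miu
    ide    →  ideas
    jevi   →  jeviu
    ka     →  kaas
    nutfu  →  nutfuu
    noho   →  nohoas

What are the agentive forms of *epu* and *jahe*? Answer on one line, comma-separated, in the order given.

epuu, jaheas

The alternation tracks the last vowel of the stem — -u when the last vowel of the stem is a high vowel (*mi*, *jevi*, *nutfu*); -as when the last vowel of the stem is a non-high vowel (*ide*, *ka*, *noho*).
Since the last vowel of *epu* is /u/ (a high vowel), it takes -u, giving *epuu*.
*jahe* — last vowel /e/ (a non-high vowel) → -as → *jaheas*.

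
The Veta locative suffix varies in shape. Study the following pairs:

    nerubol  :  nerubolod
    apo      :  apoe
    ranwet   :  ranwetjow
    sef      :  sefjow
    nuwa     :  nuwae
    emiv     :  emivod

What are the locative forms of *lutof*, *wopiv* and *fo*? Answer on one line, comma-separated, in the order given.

The alternation tracks the final sound of the stem — -jow when the stem ends in a voiceless consonant (*ranwet*, *sef*); -od when the stem ends in a voiced consonant (*nerubol*, *emiv*); -e when the stem ends in a vowel (*apo*, *nuwa*).
The final sound of *lutof* is /f/, which is a voiceless consonant, so the suffix is -jow, giving *lutofjow*.
Since the final sound of *wopiv* is /v/ (a voiced consonant), it takes -od, giving *wopivod*.
*fo*: final sound = /o/, a vowel → -e → *foe*.

lutofjow, wopivod, foe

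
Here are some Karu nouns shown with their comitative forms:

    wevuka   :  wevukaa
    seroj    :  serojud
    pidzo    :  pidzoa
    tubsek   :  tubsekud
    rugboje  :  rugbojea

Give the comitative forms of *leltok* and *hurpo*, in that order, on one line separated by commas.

The suffix is conditioned by the final sound: -ud when the stem ends in a consonant (*seroj*, *tubsek*); -a when the stem ends in a vowel (*wevuka*, *pidzo*, *rugboje*).
*leltok*: final sound = /k/, a consonant → -ud → *leltokud*.
*hurpo* — final sound /o/ (a vowel) → -a → *hurpoa*.

leltokud, hurpoa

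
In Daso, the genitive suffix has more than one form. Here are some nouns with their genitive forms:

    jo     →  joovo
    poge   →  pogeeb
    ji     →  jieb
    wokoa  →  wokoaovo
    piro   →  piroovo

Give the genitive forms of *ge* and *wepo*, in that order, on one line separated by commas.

geeb, wepoovo

The pattern is front/back vowel harmony: -eb when the last vowel of the stem is a front vowel (*poge*, *ji*); -ovo when the last vowel of the stem is a back vowel (*jo*, *wokoa*, *piro*).
The last vowel of *ge* is /e/, which is a front vowel, so the suffix is -eb, giving *geeb*.
The last vowel of *wepo* is /o/, which is a back vowel, so the suffix is -ovo, giving *wepoovo*.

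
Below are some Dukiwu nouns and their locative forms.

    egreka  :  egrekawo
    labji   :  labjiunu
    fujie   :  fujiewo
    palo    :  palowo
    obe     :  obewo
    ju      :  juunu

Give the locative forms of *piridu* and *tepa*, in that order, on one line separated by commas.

Looking at the last vowel of each stem: -unu when the last vowel of the stem is a high vowel (*labji*, *ju*); -wo when the last vowel of the stem is a non-high vowel (*egreka*, *fujie*, *palo*, *obe*).
*piridu* — last vowel /u/ (a high vowel) → -unu → *piriduunu*.
*tepa* — last vowel /a/ (a non-high vowel) → -wo → *tepawo*.

piriduunu, tepawo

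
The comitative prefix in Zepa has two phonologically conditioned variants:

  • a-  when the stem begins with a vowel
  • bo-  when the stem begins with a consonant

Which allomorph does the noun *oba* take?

*oba* — first sound /o/ (a vowel) → a-.

a-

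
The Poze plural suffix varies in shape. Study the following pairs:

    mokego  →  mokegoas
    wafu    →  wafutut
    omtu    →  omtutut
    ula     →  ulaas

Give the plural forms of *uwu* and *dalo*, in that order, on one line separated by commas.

The alternation tracks the last vowel of the stem — -tut when the last vowel of the stem is a high vowel (*wafu*, *omtu*); -as when the last vowel of the stem is a non-high vowel (*mokego*, *ula*).
*uwu*: last vowel = /u/, a high vowel → -tut → *uwutut*.
Since the last vowel of *dalo* is /o/ (a non-high vowel), it takes -as, giving *daloas*.

uwutut, daloas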